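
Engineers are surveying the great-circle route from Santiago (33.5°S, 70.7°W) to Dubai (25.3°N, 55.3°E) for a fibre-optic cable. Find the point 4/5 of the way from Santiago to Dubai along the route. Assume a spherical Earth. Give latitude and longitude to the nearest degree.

Convert each endpoint to a unit vector on the sphere (x = cos φ cos λ, y = cos φ sin λ, z = sin φ).
The central angle between the endpoints is δ = arccos(p₁·p₂) ≈ 2.317 rad (132.8°).
Interpolate at f = 4/5 with slerp weights a = sin((1−f)δ)/sin δ ≈ 0.609, b = sin(fδ)/sin δ ≈ 1.308.
p = a·p₁ + b·p₂ ≈ (0.841, 0.493, 0.223); φ = arcsin(p_z) ≈ 12.88°, λ = atan2(p_y, p_x) ≈ 30.38°.

≈ (13°N, 30°E)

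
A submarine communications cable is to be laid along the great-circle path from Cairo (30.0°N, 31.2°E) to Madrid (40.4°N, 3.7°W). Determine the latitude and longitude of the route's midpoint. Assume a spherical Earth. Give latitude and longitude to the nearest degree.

Convert each endpoint to a unit vector on the sphere (x = cos φ cos λ, y = cos φ sin λ, z = sin φ).
The central angle between the endpoints is δ = arccos(p₁·p₂) ≈ 0.526 rad (30.1°).
Interpolate at f = 1/2 with slerp weights a = sin((1−f)δ)/sin δ ≈ 0.518, b = sin(fδ)/sin δ ≈ 0.518.
p = a·p₁ + b·p₂ ≈ (0.777, 0.207, 0.594); φ = arcsin(p_z) ≈ 36.48°, λ = atan2(p_y, p_x) ≈ 14.91°.

≈ 36°N, 15°E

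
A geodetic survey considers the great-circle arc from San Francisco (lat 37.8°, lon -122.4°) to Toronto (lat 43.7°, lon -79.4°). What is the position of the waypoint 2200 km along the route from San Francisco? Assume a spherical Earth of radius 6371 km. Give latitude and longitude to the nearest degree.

≈ lat 43°, lon -97°

Write both endpoints as unit vectors p₁, p₂ with components (cos φ cos λ, cos φ sin λ, sin φ).
The central angle between the endpoints is δ = arccos(p₁·p₂) ≈ 0.571 rad (32.7°). The total great-circle distance is δ·R ≈ 0.571 × 6371 ≈ 3639 km, so the target fraction is f = 2200/3639 ≈ 0.605.
Interpolate at f ≈ 0.605 with slerp weights a = sin((1−f)δ)/sin δ ≈ 0.414, b = sin(fδ)/sin δ ≈ 0.626.
p = a·p₁ + b·p₂ ≈ (-0.092, -0.721, 0.686); φ = arcsin(p_z) ≈ 43.35°, λ = atan2(p_y, p_x) ≈ -97.28°.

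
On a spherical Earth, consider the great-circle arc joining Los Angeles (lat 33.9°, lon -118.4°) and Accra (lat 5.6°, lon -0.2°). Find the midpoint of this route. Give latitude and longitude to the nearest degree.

≈ lat 35°, lon -51°

Convert each endpoint to a unit vector on the sphere (x = cos φ cos λ, y = cos φ sin λ, z = sin φ).
The central angle between the endpoints is δ = arccos(p₁·p₂) ≈ 1.913 rad (109.6°).
Interpolate at f = 1/2 with slerp weights a = sin((1−f)δ)/sin δ ≈ 0.868, b = sin(fδ)/sin δ ≈ 0.868.
p = a·p₁ + b·p₂ ≈ (0.521, -0.637, 0.569); φ = arcsin(p_z) ≈ 34.66°, λ = atan2(p_y, p_x) ≈ -50.70°.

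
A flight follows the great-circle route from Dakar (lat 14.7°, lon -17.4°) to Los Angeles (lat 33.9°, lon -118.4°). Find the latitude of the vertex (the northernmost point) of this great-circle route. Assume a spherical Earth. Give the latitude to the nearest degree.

The great circle lies in the plane with unit normal n̂ = (p₁ × p₂)/|p₁ × p₂|.
Here n̂_z ≈ -0.788; the vertex latitude is φ_max = arccos|n̂_z| ≈ 38.0°.

≈ 38°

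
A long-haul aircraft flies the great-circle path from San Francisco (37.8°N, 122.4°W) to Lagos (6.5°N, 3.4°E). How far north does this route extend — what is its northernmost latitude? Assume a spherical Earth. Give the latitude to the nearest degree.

≈ 46°N

The great circle lies in the plane with unit normal n̂ = (p₁ × p₂)/|p₁ × p₂|.
Here n̂_z ≈ +0.691; the vertex latitude is φ_max = arccos|n̂_z| ≈ 46.3°.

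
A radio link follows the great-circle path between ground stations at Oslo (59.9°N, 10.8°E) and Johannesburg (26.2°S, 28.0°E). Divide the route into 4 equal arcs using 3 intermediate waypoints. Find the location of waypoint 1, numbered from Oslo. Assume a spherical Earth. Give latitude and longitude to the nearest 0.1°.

From cos δ = sin φ₁ sin φ₂ + cos φ₁ cos φ₂ cos Δλ, the central angle is δ ≈ 1.523 rad (87.3°).
Interpolate at f = 1/4 with slerp weights a = sin((1−f)δ)/sin δ ≈ 0.911, b = sin(fδ)/sin δ ≈ 0.372.
p = a·p₁ + b·p₂ ≈ (0.743, 0.242, 0.624); φ = arcsin(p_z) ≈ 38.58°, λ = atan2(p_y, p_x) ≈ 18.05°.

≈ 38.6°N, 18.1°E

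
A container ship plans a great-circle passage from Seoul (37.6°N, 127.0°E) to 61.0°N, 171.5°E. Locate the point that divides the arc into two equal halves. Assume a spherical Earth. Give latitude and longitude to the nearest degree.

≈ 51°N, 144°E

Convert each endpoint to a unit vector on the sphere (x = cos φ cos λ, y = cos φ sin λ, z = sin φ).
The central angle between the endpoints is δ = arccos(p₁·p₂) ≈ 0.631 rad (36.1°).
Interpolate at f = 1/2 with slerp weights a = sin((1−f)δ)/sin δ ≈ 0.526, b = sin(fδ)/sin δ ≈ 0.526.
p = a·p₁ + b·p₂ ≈ (-0.503, 0.370, 0.781); φ = arcsin(p_z) ≈ 51.34°, λ = atan2(p_y, p_x) ≈ 143.62°.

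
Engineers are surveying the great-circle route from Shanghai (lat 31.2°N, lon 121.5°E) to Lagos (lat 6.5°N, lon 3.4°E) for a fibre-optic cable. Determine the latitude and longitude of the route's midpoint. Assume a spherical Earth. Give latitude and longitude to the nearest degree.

Convert each endpoint to a unit vector on the sphere (x = cos φ cos λ, y = cos φ sin λ, z = sin φ).
The central angle between the endpoints is δ = arccos(p₁·p₂) ≈ 1.919 rad (110.0°).
Interpolate at f = 1/2 with slerp weights a = sin((1−f)δ)/sin δ ≈ 0.871, b = sin(fδ)/sin δ ≈ 0.871.
p = a·p₁ + b·p₂ ≈ (0.475, 0.687, 0.550); φ = arcsin(p_z) ≈ 33.37°, λ = atan2(p_y, p_x) ≈ 55.34°.

≈ lat 33°N, lon 55°E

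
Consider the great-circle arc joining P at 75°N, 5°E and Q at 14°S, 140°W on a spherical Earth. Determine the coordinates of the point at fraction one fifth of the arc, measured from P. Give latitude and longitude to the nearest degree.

≈ 75°N, 99°W

Convert each endpoint to a unit vector on the sphere (x = cos φ cos λ, y = cos φ sin λ, z = sin φ).
The central angle between the endpoints is δ = arccos(p₁·p₂) ≈ 2.026 rad (116.1°).
Interpolate at f = 1/5 with slerp weights a = sin((1−f)δ)/sin δ ≈ 1.112, b = sin(fδ)/sin δ ≈ 0.439.
p = a·p₁ + b·p₂ ≈ (-0.039, -0.249, 0.968); φ = arcsin(p_z) ≈ 75.42°, λ = atan2(p_y, p_x) ≈ -99.02°.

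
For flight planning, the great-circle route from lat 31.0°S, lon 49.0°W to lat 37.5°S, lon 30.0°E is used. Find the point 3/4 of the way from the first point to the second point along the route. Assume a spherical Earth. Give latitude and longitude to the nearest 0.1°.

Convert each endpoint to a unit vector on the sphere (x = cos φ cos λ, y = cos φ sin λ, z = sin φ).
The central angle between the endpoints is δ = arccos(p₁·p₂) ≈ 1.112 rad (63.7°).
Interpolate at f = 3/4 with slerp weights a = sin((1−f)δ)/sin δ ≈ 0.306, b = sin(fδ)/sin δ ≈ 0.826.
p = a·p₁ + b·p₂ ≈ (0.740, 0.130, -0.660); φ = arcsin(p_z) ≈ -41.33°, λ = atan2(p_y, p_x) ≈ 9.94°.

≈ lat 41.3°S, lon 9.9°E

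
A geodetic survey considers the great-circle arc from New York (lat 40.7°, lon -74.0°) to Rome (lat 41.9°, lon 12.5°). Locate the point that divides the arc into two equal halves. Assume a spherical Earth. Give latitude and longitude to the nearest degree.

From cos δ = sin φ₁ sin φ₂ + cos φ₁ cos φ₂ cos Δλ, the central angle is δ ≈ 1.082 rad (62.0°).
Interpolate at f = 1/2 with slerp weights a = sin((1−f)δ)/sin δ ≈ 0.583, b = sin(fδ)/sin δ ≈ 0.583.
p = a·p₁ + b·p₂ ≈ (0.546, -0.331, 0.770); φ = arcsin(p_z) ≈ 50.34°, λ = atan2(p_y, p_x) ≈ -31.25°.

≈ lat 50°, lon -31°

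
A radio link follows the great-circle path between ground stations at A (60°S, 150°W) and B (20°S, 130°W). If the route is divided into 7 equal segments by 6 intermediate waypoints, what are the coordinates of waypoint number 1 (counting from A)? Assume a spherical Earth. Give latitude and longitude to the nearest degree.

Convert each endpoint to a unit vector on the sphere (x = cos φ cos λ, y = cos φ sin λ, z = sin φ).
The central angle between the endpoints is δ = arccos(p₁·p₂) ≈ 0.741 rad (42.5°).
Interpolate at f = 1/7 with slerp weights a = sin((1−f)δ)/sin δ ≈ 0.879, b = sin(fδ)/sin δ ≈ 0.157.
p = a·p₁ + b·p₂ ≈ (-0.475, -0.332, -0.815); φ = arcsin(p_z) ≈ -54.56°, λ = atan2(p_y, p_x) ≈ -145.02°.

≈ (55°S, 145°W)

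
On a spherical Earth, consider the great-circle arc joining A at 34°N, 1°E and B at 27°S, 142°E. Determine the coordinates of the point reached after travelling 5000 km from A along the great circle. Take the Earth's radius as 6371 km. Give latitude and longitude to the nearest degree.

≈ 24°N, 52°E

From cos δ = sin φ₁ sin φ₂ + cos φ₁ cos φ₂ cos Δλ, the central angle is δ ≈ 2.546 rad (145.9°). The total great-circle distance is δ·R ≈ 2.546 × 6371 ≈ 16222 km, so the target fraction is f = 5000/16222 ≈ 0.308.
Interpolate at f ≈ 0.308 with slerp weights a = sin((1−f)δ)/sin δ ≈ 1.751, b = sin(fδ)/sin δ ≈ 1.260.
p = a·p₁ + b·p₂ ≈ (0.567, 0.717, 0.407); φ = arcsin(p_z) ≈ 24.01°, λ = atan2(p_y, p_x) ≈ 51.67°.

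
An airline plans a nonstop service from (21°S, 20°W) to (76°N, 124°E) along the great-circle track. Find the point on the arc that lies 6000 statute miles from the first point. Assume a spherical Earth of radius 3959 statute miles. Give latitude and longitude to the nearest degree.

≈ (64°N, 3°E)

Write both endpoints as unit vectors p₁, p₂ with components (cos φ cos λ, cos φ sin λ, sin φ).
The central angle between the endpoints is δ = arccos(p₁·p₂) ≈ 2.130 rad (122.0°). The total great-circle distance is δ·R ≈ 2.130 × 3959 ≈ 8432 mi, so the target fraction is f = 6000/8432 ≈ 0.712.
Interpolate at f ≈ 0.712 with slerp weights a = sin((1−f)δ)/sin δ ≈ 0.680, b = sin(fδ)/sin δ ≈ 1.178.
p = a·p₁ + b·p₂ ≈ (0.437, 0.019, 0.899); φ = arcsin(p_z) ≈ 64.05°, λ = atan2(p_y, p_x) ≈ 2.50°.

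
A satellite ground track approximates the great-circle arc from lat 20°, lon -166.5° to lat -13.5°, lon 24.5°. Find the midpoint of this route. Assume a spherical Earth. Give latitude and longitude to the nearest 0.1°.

From cos δ = sin φ₁ sin φ₂ + cos φ₁ cos φ₂ cos Δλ, the central angle is δ ≈ 2.926 rad (167.6°).
Interpolate at f = 1/2 with slerp weights a = sin((1−f)δ)/sin δ ≈ 4.641, b = sin(fδ)/sin δ ≈ 4.641.
p = a·p₁ + b·p₂ ≈ (-0.134, 0.853, 0.504); φ = arcsin(p_z) ≈ 30.26°, λ = atan2(p_y, p_x) ≈ 98.94°.

≈ lat 30.3°, lon 98.9°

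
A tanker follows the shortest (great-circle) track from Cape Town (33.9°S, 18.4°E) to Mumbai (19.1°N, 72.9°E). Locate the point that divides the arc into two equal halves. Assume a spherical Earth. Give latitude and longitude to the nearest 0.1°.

≈ 8.3°S, 47.6°E

From cos δ = sin φ₁ sin φ₂ + cos φ₁ cos φ₂ cos Δλ, the central angle is δ ≈ 1.294 rad (74.2°).
Interpolate at f = 1/2 with slerp weights a = sin((1−f)δ)/sin δ ≈ 0.627, b = sin(fδ)/sin δ ≈ 0.627.
p = a·p₁ + b·p₂ ≈ (0.668, 0.730, -0.144); φ = arcsin(p_z) ≈ -8.31°, λ = atan2(p_y, p_x) ≈ 47.56°.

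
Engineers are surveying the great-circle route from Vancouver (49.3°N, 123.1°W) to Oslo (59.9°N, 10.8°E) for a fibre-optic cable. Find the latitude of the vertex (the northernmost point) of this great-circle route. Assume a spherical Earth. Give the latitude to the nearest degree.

≈ 75°N

The great circle lies in the plane with unit normal n̂ = (p₁ × p₂)/|p₁ × p₂|.
Here n̂_z ≈ +0.261; the vertex latitude is φ_max = arccos|n̂_z| ≈ 74.9°.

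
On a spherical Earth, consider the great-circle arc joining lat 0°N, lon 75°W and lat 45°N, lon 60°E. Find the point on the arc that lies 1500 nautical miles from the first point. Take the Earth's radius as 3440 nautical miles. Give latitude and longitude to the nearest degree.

≈ lat 20°N, lon 60°W

Convert each endpoint to a unit vector on the sphere (x = cos φ cos λ, y = cos φ sin λ, z = sin φ).
The central angle between the endpoints is δ = arccos(p₁·p₂) ≈ 2.094 rad (120.0°). The total great-circle distance is δ·R ≈ 2.094 × 3440 ≈ 7205 nmi, so the target fraction is f = 1500/7205 ≈ 0.208.
Interpolate at f ≈ 0.208 with slerp weights a = sin((1−f)δ)/sin δ ≈ 1.150, b = sin(fδ)/sin δ ≈ 0.488.
p = a·p₁ + b·p₂ ≈ (0.470, -0.812, 0.345); φ = arcsin(p_z) ≈ 20.17°, λ = atan2(p_y, p_x) ≈ -59.94°.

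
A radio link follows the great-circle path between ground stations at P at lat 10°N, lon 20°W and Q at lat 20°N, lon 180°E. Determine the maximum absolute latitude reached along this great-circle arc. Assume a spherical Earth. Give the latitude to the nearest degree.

The great circle lies in the plane with unit normal n̂ = (p₁ × p₂)/|p₁ × p₂|.
Here n̂_z ≈ -0.540; the vertex latitude is φ_max = arccos|n̂_z| ≈ 57.3°.
Check via Clairaut: cos φ_max = |cos φ₁| · sin C = cos(10.0°)·sin(33.3°) ≈ 0.540, again giving ≈ 57.3°.

≈ 57°N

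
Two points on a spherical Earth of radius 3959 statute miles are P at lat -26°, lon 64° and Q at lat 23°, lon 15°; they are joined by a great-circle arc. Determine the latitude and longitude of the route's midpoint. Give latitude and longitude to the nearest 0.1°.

From cos δ = sin φ₁ sin φ₂ + cos φ₁ cos φ₂ cos Δλ, the central angle is δ ≈ 1.190 rad (68.2°).
Interpolate at f = 1/2 with slerp weights a = sin((1−f)δ)/sin δ ≈ 0.604, b = sin(fδ)/sin δ ≈ 0.604.
p = a·p₁ + b·p₂ ≈ (0.775, 0.632, -0.029); φ = arcsin(p_z) ≈ -1.65°, λ = atan2(p_y, p_x) ≈ 39.19°.

≈ lat -1.6°, lon 39.2°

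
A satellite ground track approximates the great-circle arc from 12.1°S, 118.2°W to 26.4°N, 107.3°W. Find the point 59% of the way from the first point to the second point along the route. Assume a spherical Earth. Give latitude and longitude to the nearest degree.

≈ 11°N, 112°W

Convert each endpoint to a unit vector on the sphere (x = cos φ cos λ, y = cos φ sin λ, z = sin φ).
The central angle between the endpoints is δ = arccos(p₁·p₂) ≈ 0.697 rad (39.9°).
Interpolate at f = 0.59 with slerp weights a = sin((1−f)δ)/sin δ ≈ 0.439, b = sin(fδ)/sin δ ≈ 0.623.
p = a·p₁ + b·p₂ ≈ (-0.369, -0.911, 0.185); φ = arcsin(p_z) ≈ 10.65°, λ = atan2(p_y, p_x) ≈ -112.04°.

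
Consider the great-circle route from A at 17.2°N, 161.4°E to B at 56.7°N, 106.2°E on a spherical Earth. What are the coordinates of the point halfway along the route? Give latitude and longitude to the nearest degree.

Write both endpoints as unit vectors p₁, p₂ with components (cos φ cos λ, cos φ sin λ, sin φ).
The central angle between the endpoints is δ = arccos(p₁·p₂) ≈ 0.993 rad (56.9°).
Interpolate at f = 1/2 with slerp weights a = sin((1−f)δ)/sin δ ≈ 0.569, b = sin(fδ)/sin δ ≈ 0.569.
p = a·p₁ + b·p₂ ≈ (-0.602, 0.473, 0.643); φ = arcsin(p_z) ≈ 40.05°, λ = atan2(p_y, p_x) ≈ 141.84°.

≈ 40°N, 142°E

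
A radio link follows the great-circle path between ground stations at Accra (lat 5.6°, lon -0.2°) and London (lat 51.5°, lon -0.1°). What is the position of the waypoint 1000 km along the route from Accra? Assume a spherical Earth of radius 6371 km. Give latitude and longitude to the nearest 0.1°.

Convert each endpoint to a unit vector on the sphere (x = cos φ cos λ, y = cos φ sin λ, z = sin φ).
The central angle between the endpoints is δ = arccos(p₁·p₂) ≈ 0.801 rad (45.9°). The total great-circle distance is δ·R ≈ 0.801 × 6371 ≈ 5104 km, so the target fraction is f = 1000/5104 ≈ 0.196.
Interpolate at f ≈ 0.196 with slerp weights a = sin((1−f)δ)/sin δ ≈ 0.836, b = sin(fδ)/sin δ ≈ 0.218.
p = a·p₁ + b·p₂ ≈ (0.968, -0.003, 0.252); φ = arcsin(p_z) ≈ 14.59°, λ = atan2(p_y, p_x) ≈ -0.19°.

≈ lat 14.6°, lon -0.2°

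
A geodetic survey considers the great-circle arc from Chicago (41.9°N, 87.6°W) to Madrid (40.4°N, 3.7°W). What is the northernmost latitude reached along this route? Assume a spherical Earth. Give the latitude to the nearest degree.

The great circle lies in the plane with unit normal n̂ = (p₁ × p₂)/|p₁ × p₂|.
Here n̂_z ≈ +0.648; the vertex latitude is φ_max = arccos|n̂_z| ≈ 49.6°.
Check via Clairaut: cos φ_max = |cos φ₁| · sin C = cos(41.9°)·sin(60.5°) ≈ 0.648, again giving ≈ 49.6°.

≈ 50°N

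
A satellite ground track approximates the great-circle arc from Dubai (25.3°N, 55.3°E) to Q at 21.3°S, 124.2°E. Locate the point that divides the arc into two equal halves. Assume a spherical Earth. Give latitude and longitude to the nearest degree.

The haversine formula gives a central angle δ ≈ 1.422 rad (81.5°) between the endpoints.
Interpolate at f = 1/2 with slerp weights a = sin((1−f)δ)/sin δ ≈ 0.660, b = sin(fδ)/sin δ ≈ 0.660.
p = a·p₁ + b·p₂ ≈ (-0.006, 0.999, 0.042); φ = arcsin(p_z) ≈ 2.42°, λ = atan2(p_y, p_x) ≈ 90.34°.

≈ 2°N, 90°E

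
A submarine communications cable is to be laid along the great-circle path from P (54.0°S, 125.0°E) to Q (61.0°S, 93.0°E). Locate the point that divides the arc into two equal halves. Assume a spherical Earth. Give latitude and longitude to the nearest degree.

Convert each endpoint to a unit vector on the sphere (x = cos φ cos λ, y = cos φ sin λ, z = sin φ).
The central angle between the endpoints is δ = arccos(p₁·p₂) ≈ 0.320 rad (18.3°).
Interpolate at f = 1/2 with slerp weights a = sin((1−f)δ)/sin δ ≈ 0.506, b = sin(fδ)/sin δ ≈ 0.506.
p = a·p₁ + b·p₂ ≈ (-0.184, 0.489, -0.853); φ = arcsin(p_z) ≈ -58.51°, λ = atan2(p_y, p_x) ≈ 110.58°.

≈ (59°S, 111°E)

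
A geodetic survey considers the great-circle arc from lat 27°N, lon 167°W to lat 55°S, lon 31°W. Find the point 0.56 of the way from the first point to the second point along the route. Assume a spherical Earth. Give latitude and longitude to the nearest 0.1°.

Write both endpoints as unit vectors p₁, p₂ with components (cos φ cos λ, cos φ sin λ, sin φ).
The central angle between the endpoints is δ = arccos(p₁·p₂) ≈ 2.403 rad (137.7°).
Interpolate at f = 0.56 with slerp weights a = sin((1−f)δ)/sin δ ≈ 1.294, b = sin(fδ)/sin δ ≈ 1.448.
p = a·p₁ + b·p₂ ≈ (-0.411, -0.687, -0.599); φ = arcsin(p_z) ≈ -36.78°, λ = atan2(p_y, p_x) ≈ -120.91°.

≈ lat 36.8°S, lon 120.9°W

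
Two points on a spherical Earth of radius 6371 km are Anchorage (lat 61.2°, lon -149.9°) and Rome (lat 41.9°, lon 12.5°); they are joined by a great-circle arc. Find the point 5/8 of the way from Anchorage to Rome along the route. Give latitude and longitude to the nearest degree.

Write both endpoints as unit vectors p₁, p₂ with components (cos φ cos λ, cos φ sin λ, sin φ).
The central angle between the endpoints is δ = arccos(p₁·p₂) ≈ 1.325 rad (75.9°).
Interpolate at f = 5/8 with slerp weights a = sin((1−f)δ)/sin δ ≈ 0.491, b = sin(fδ)/sin δ ≈ 0.759.
p = a·p₁ + b·p₂ ≈ (0.347, 0.004, 0.938); φ = arcsin(p_z) ≈ 69.69°, λ = atan2(p_y, p_x) ≈ 0.60°.

≈ lat 70°, lon 1°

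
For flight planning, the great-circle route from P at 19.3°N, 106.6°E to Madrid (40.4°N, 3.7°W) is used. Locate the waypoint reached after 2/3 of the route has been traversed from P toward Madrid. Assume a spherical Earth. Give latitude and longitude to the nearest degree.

Write both endpoints as unit vectors p₁, p₂ with components (cos φ cos λ, cos φ sin λ, sin φ).
The central angle between the endpoints is δ = arccos(p₁·p₂) ≈ 1.606 rad (92.0°).
Interpolate at f = 2/3 with slerp weights a = sin((1−f)δ)/sin δ ≈ 0.510, b = sin(fδ)/sin δ ≈ 0.878.
p = a·p₁ + b·p₂ ≈ (0.530, 0.419, 0.738); φ = arcsin(p_z) ≈ 47.54°, λ = atan2(p_y, p_x) ≈ 38.32°.

≈ 48°N, 38°E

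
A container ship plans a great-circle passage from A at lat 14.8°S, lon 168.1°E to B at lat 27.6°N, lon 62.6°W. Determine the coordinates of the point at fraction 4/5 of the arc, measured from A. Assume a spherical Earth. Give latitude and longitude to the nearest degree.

Write both endpoints as unit vectors p₁, p₂ with components (cos φ cos λ, cos φ sin λ, sin φ).
The central angle between the endpoints is δ = arccos(p₁·p₂) ≈ 2.293 rad (131.4°).
Interpolate at f = 4/5 with slerp weights a = sin((1−f)δ)/sin δ ≈ 0.590, b = sin(fδ)/sin δ ≈ 1.287.
p = a·p₁ + b·p₂ ≈ (-0.033, -0.895, 0.445); φ = arcsin(p_z) ≈ 26.45°, λ = atan2(p_y, p_x) ≈ -92.14°.

≈ lat 26°N, lon 92°W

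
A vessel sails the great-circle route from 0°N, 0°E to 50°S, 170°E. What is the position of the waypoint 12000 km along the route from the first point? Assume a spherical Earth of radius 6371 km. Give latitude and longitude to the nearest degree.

Convert each endpoint to a unit vector on the sphere (x = cos φ cos λ, y = cos φ sin λ, z = sin φ).
The central angle between the endpoints is δ = arccos(p₁·p₂) ≈ 2.256 rad (129.3°). The total great-circle distance is δ·R ≈ 2.256 × 6371 ≈ 14375 km, so the target fraction is f = 12000/14375 ≈ 0.835.
Interpolate at f ≈ 0.835 with slerp weights a = sin((1−f)δ)/sin δ ≈ 0.470, b = sin(fδ)/sin δ ≈ 1.229.
p = a·p₁ + b·p₂ ≈ (-0.308, 0.137, -0.942); φ = arcsin(p_z) ≈ -70.31°, λ = atan2(p_y, p_x) ≈ 155.97°.

≈ 70°S, 156°E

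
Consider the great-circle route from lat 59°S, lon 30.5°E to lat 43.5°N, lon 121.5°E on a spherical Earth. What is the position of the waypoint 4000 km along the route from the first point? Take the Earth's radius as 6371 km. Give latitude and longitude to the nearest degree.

Convert each endpoint to a unit vector on the sphere (x = cos φ cos λ, y = cos φ sin λ, z = sin φ).
The central angle between the endpoints is δ = arccos(p₁·p₂) ≈ 2.210 rad (126.6°). The total great-circle distance is δ·R ≈ 2.210 × 6371 ≈ 14080 km, so the target fraction is f = 4000/14080 ≈ 0.284.
Interpolate at f ≈ 0.284 with slerp weights a = sin((1−f)δ)/sin δ ≈ 1.246, b = sin(fδ)/sin δ ≈ 0.732.
p = a·p₁ + b·p₂ ≈ (0.276, 0.778, -0.564); φ = arcsin(p_z) ≈ -34.34°, λ = atan2(p_y, p_x) ≈ 70.51°.

≈ lat 34°S, lon 71°E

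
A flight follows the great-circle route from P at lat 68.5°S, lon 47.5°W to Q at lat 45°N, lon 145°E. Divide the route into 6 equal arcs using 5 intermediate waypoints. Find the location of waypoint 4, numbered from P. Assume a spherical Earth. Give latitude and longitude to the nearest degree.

The haversine formula gives a central angle δ ≈ 2.716 rad (155.6°) between the endpoints.
Interpolate at f = 4/6 with slerp weights a = sin((1−f)δ)/sin δ ≈ 1.907, b = sin(fδ)/sin δ ≈ 2.354.
p = a·p₁ + b·p₂ ≈ (-0.892, 0.440, -0.109); φ = arcsin(p_z) ≈ -6.28°, λ = atan2(p_y, p_x) ≈ 153.75°.

≈ lat 6°S, lon 154°E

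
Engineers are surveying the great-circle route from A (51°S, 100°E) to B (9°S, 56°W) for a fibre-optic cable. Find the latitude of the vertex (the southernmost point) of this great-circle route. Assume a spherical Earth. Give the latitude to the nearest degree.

The great circle lies in the plane with unit normal n̂ = (p₁ × p₂)/|p₁ × p₂|.
Here n̂_z ≈ -0.283; the vertex latitude is φ_max = arccos|n̂_z| ≈ 73.6°.

≈ 74°S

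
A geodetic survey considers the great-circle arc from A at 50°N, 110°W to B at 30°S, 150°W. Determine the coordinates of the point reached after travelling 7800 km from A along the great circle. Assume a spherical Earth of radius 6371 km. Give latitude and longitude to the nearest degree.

≈ 14°S, 143°W

The haversine formula gives a central angle δ ≈ 1.527 rad (87.5°) between the endpoints. The total great-circle distance is δ·R ≈ 1.527 × 6371 ≈ 9731 km, so the target fraction is f = 7800/9731 ≈ 0.802.
Interpolate at f ≈ 0.802 with slerp weights a = sin((1−f)δ)/sin δ ≈ 0.299, b = sin(fδ)/sin δ ≈ 0.941.
p = a·p₁ + b·p₂ ≈ (-0.772, -0.588, -0.242); φ = arcsin(p_z) ≈ -14.00°, λ = atan2(p_y, p_x) ≈ -142.69°.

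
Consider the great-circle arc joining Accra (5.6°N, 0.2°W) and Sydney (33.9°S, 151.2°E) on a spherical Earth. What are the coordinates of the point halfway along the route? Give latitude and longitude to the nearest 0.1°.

From cos δ = sin φ₁ sin φ₂ + cos φ₁ cos φ₂ cos Δλ, the central angle is δ ≈ 2.465 rad (141.2°).
Interpolate at f = 1/2 with slerp weights a = sin((1−f)δ)/sin δ ≈ 1.506, b = sin(fδ)/sin δ ≈ 1.506.
p = a·p₁ + b·p₂ ≈ (0.404, 0.597, -0.693); φ = arcsin(p_z) ≈ -43.89°, λ = atan2(p_y, p_x) ≈ 55.95°.

≈ (43.9°S, 55.9°E)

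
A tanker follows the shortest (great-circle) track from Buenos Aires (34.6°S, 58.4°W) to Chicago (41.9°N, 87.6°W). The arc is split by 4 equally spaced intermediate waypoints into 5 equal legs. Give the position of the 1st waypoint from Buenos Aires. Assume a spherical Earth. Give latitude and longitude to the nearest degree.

≈ 19°S, 65°W

Write both endpoints as unit vectors p₁, p₂ with components (cos φ cos λ, cos φ sin λ, sin φ).
The central angle between the endpoints is δ = arccos(p₁·p₂) ≈ 1.415 rad (81.0°).
Interpolate at f = 1/5 with slerp weights a = sin((1−f)δ)/sin δ ≈ 0.916, b = sin(fδ)/sin δ ≈ 0.283.
p = a·p₁ + b·p₂ ≈ (0.404, -0.853, -0.332); φ = arcsin(p_z) ≈ -19.36°, λ = atan2(p_y, p_x) ≈ -64.64°.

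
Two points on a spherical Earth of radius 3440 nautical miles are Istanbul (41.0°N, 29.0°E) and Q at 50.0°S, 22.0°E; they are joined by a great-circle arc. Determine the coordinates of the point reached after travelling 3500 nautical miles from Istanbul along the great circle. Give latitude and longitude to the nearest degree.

Write both endpoints as unit vectors p₁, p₂ with components (cos φ cos λ, cos φ sin λ, sin φ).
The central angle between the endpoints is δ = arccos(p₁·p₂) ≈ 1.592 rad (91.2°). The total great-circle distance is δ·R ≈ 1.592 × 3440 ≈ 5476 nmi, so the target fraction is f = 3500/5476 ≈ 0.639.
Interpolate at f ≈ 0.639 with slerp weights a = sin((1−f)δ)/sin δ ≈ 0.543, b = sin(fδ)/sin δ ≈ 0.851.
p = a·p₁ + b·p₂ ≈ (0.866, 0.404, -0.295); φ = arcsin(p_z) ≈ -17.18°, λ = atan2(p_y, p_x) ≈ 25.00°.

≈ 17°S, 25°E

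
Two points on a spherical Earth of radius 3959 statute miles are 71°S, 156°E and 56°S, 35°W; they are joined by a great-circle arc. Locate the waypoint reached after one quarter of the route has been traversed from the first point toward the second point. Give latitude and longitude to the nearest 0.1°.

≈ 83.8°S, 172.5°E

Write both endpoints as unit vectors p₁, p₂ with components (cos φ cos λ, cos φ sin λ, sin φ).
The central angle between the endpoints is δ = arccos(p₁·p₂) ≈ 0.921 rad (52.8°).
Interpolate at f = 1/4 with slerp weights a = sin((1−f)δ)/sin δ ≈ 0.800, b = sin(fδ)/sin δ ≈ 0.287.
p = a·p₁ + b·p₂ ≈ (-0.107, 0.014, -0.994); φ = arcsin(p_z) ≈ -83.82°, λ = atan2(p_y, p_x) ≈ 172.51°.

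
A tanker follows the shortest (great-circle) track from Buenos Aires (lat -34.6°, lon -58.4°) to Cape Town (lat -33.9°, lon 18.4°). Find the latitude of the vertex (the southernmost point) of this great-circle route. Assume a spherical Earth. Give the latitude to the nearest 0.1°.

≈ -41.0°

The great circle lies in the plane with unit normal n̂ = (p₁ × p₂)/|p₁ × p₂|.
Here n̂_z ≈ +0.755; the vertex latitude is φ_max = arccos|n̂_z| ≈ 41.0°.
Check via Clairaut: cos φ_max = |cos φ₁| · sin C = cos(34.6°)·sin(113.5°) ≈ 0.755, again giving ≈ 41.0°.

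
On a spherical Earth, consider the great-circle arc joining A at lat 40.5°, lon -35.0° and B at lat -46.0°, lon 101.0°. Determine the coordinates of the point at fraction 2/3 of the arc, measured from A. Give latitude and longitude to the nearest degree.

From cos δ = sin φ₁ sin φ₂ + cos φ₁ cos φ₂ cos Δλ, the central angle is δ ≈ 2.581 rad (147.9°).
Interpolate at f = 2/3 with slerp weights a = sin((1−f)δ)/sin δ ≈ 1.427, b = sin(fδ)/sin δ ≈ 1.861.
p = a·p₁ + b·p₂ ≈ (0.642, 0.647, -0.412); φ = arcsin(p_z) ≈ -24.32°, λ = atan2(p_y, p_x) ≈ 45.20°.

≈ lat -24°, lon 45°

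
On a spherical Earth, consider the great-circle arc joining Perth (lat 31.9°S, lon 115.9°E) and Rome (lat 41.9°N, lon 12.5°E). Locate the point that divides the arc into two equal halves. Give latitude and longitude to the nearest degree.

≈ lat 8°N, lon 69°E

Write both endpoints as unit vectors p₁, p₂ with components (cos φ cos λ, cos φ sin λ, sin φ).
The central angle between the endpoints is δ = arccos(p₁·p₂) ≈ 2.094 rad (120.0°).
Interpolate at f = 1/2 with slerp weights a = sin((1−f)δ)/sin δ ≈ 0.999, b = sin(fδ)/sin δ ≈ 0.999.
p = a·p₁ + b·p₂ ≈ (0.356, 0.924, 0.139); φ = arcsin(p_z) ≈ 8.01°, λ = atan2(p_y, p_x) ≈ 68.95°.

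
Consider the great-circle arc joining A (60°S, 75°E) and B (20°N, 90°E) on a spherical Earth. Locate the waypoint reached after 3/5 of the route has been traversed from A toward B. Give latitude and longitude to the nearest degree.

≈ (12°S, 86°E)

From cos δ = sin φ₁ sin φ₂ + cos φ₁ cos φ₂ cos Δλ, the central angle is δ ≈ 1.412 rad (80.9°).
Interpolate at f = 3/5 with slerp weights a = sin((1−f)δ)/sin δ ≈ 0.542, b = sin(fδ)/sin δ ≈ 0.759.
p = a·p₁ + b·p₂ ≈ (0.070, 0.975, -0.210); φ = arcsin(p_z) ≈ -12.12°, λ = atan2(p_y, p_x) ≈ 85.88°.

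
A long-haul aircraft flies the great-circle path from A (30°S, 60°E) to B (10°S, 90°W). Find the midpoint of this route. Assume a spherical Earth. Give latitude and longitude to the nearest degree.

≈ (54°S, 28°W)

Write both endpoints as unit vectors p₁, p₂ with components (cos φ cos λ, cos φ sin λ, sin φ).
The central angle between the endpoints is δ = arccos(p₁·p₂) ≈ 2.281 rad (130.7°).
Interpolate at f = 1/2 with slerp weights a = sin((1−f)δ)/sin δ ≈ 1.198, b = sin(fδ)/sin δ ≈ 1.198.
p = a·p₁ + b·p₂ ≈ (0.519, -0.281, -0.807); φ = arcsin(p_z) ≈ -53.83°, λ = atan2(p_y, p_x) ≈ -28.47°.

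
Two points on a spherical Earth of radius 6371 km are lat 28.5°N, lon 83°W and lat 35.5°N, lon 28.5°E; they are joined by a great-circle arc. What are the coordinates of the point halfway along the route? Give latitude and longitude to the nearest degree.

≈ lat 48°N, lon 30°W

The haversine formula gives a central angle δ ≈ 1.556 rad (89.1°) between the endpoints.
Interpolate at f = 1/2 with slerp weights a = sin((1−f)δ)/sin δ ≈ 0.702, b = sin(fδ)/sin δ ≈ 0.702.
p = a·p₁ + b·p₂ ≈ (0.577, -0.340, 0.743); φ = arcsin(p_z) ≈ 47.95°, λ = atan2(p_y, p_x) ≈ -30.46°.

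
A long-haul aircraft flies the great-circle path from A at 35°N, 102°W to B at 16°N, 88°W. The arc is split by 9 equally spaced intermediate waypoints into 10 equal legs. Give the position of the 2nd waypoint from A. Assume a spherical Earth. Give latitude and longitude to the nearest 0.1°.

Convert each endpoint to a unit vector on the sphere (x = cos φ cos λ, y = cos φ sin λ, z = sin φ).
The central angle between the endpoints is δ = arccos(p₁·p₂) ≈ 0.397 rad (22.8°).
Interpolate at f = 2/10 with slerp weights a = sin((1−f)δ)/sin δ ≈ 0.808, b = sin(fδ)/sin δ ≈ 0.205.
p = a·p₁ + b·p₂ ≈ (-0.131, -0.844, 0.520); φ = arcsin(p_z) ≈ 31.32°, λ = atan2(p_y, p_x) ≈ -98.80°.

≈ 31.3°N, 98.8°W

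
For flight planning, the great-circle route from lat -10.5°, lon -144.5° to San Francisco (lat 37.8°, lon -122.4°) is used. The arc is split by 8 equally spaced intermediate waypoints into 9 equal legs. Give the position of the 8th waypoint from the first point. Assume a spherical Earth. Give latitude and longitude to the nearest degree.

≈ lat 33°, lon -126°

Convert each endpoint to a unit vector on the sphere (x = cos φ cos λ, y = cos φ sin λ, z = sin φ).
The central angle between the endpoints is δ = arccos(p₁·p₂) ≈ 0.917 rad (52.5°).
Interpolate at f = 8/9 with slerp weights a = sin((1−f)δ)/sin δ ≈ 0.128, b = sin(fδ)/sin δ ≈ 0.917.
p = a·p₁ + b·p₂ ≈ (-0.491, -0.685, 0.539); φ = arcsin(p_z) ≈ 32.59°, λ = atan2(p_y, p_x) ≈ -125.63°.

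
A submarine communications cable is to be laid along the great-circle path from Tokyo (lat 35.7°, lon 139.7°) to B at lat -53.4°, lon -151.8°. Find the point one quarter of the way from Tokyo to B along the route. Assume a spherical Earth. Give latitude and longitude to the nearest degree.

From cos δ = sin φ₁ sin φ₂ + cos φ₁ cos φ₂ cos Δλ, the central angle is δ ≈ 1.866 rad (106.9°).
Interpolate at f = 1/4 with slerp weights a = sin((1−f)δ)/sin δ ≈ 1.030, b = sin(fδ)/sin δ ≈ 0.470.
p = a·p₁ + b·p₂ ≈ (-0.885, 0.409, 0.224); φ = arcsin(p_z) ≈ 12.92°, λ = atan2(p_y, p_x) ≈ 155.22°.

≈ lat 13°, lon 155°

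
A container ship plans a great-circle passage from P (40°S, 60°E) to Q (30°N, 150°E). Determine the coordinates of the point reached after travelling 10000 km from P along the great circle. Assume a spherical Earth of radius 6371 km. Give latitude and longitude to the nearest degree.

From cos δ = sin φ₁ sin φ₂ + cos φ₁ cos φ₂ cos Δλ, the central angle is δ ≈ 1.898 rad (108.7°). The total great-circle distance is δ·R ≈ 1.898 × 6371 ≈ 12092 km, so the target fraction is f = 10000/12092 ≈ 0.827.
Interpolate at f ≈ 0.827 with slerp weights a = sin((1−f)δ)/sin δ ≈ 0.341, b = sin(fδ)/sin δ ≈ 1.056.
p = a·p₁ + b·p₂ ≈ (-0.662, 0.683, 0.309); φ = arcsin(p_z) ≈ 18.00°, λ = atan2(p_y, p_x) ≈ 134.08°.

≈ (18°N, 134°E)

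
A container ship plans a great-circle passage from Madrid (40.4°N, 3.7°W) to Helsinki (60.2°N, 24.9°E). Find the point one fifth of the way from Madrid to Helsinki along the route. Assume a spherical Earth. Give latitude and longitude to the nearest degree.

≈ 45°N, 0°E

Write both endpoints as unit vectors p₁, p₂ with components (cos φ cos λ, cos φ sin λ, sin φ).
The central angle between the endpoints is δ = arccos(p₁·p₂) ≈ 0.463 rad (26.5°).
Interpolate at f = 1/5 with slerp weights a = sin((1−f)δ)/sin δ ≈ 0.810, b = sin(fδ)/sin δ ≈ 0.207.
p = a·p₁ + b·p₂ ≈ (0.709, 0.003, 0.705); φ = arcsin(p_z) ≈ 44.83°, λ = atan2(p_y, p_x) ≈ 0.28°.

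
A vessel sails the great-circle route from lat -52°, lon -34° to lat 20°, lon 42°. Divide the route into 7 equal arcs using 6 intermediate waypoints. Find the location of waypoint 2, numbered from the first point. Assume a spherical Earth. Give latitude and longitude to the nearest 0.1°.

≈ lat -35.7°, lon -2.1°

Write both endpoints as unit vectors p₁, p₂ with components (cos φ cos λ, cos φ sin λ, sin φ).
The central angle between the endpoints is δ = arccos(p₁·p₂) ≈ 1.701 rad (97.4°).
Interpolate at f = 2/7 with slerp weights a = sin((1−f)δ)/sin δ ≈ 0.945, b = sin(fδ)/sin δ ≈ 0.471.
p = a·p₁ + b·p₂ ≈ (0.811, -0.029, -0.584); φ = arcsin(p_z) ≈ -35.72°, λ = atan2(p_y, p_x) ≈ -2.07°.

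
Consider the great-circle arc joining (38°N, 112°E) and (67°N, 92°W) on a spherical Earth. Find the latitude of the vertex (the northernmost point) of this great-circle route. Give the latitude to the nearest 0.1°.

The great circle lies in the plane with unit normal n̂ = (p₁ × p₂)/|p₁ × p₂|.
Here n̂_z ≈ +0.131; the vertex latitude is φ_max = arccos|n̂_z| ≈ 82.5°.

≈ 82.5°N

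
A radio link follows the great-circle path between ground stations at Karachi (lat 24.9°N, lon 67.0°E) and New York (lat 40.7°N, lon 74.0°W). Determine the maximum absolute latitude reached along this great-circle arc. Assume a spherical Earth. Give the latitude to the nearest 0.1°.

≈ 63.4°N

The great circle lies in the plane with unit normal n̂ = (p₁ × p₂)/|p₁ × p₂|.
Here n̂_z ≈ -0.448; the vertex latitude is φ_max = arccos|n̂_z| ≈ 63.4°.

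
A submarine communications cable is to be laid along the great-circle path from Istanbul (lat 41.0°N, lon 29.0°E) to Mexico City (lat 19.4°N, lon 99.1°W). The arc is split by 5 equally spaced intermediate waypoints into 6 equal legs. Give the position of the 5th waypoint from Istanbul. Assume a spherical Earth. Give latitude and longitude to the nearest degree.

Convert each endpoint to a unit vector on the sphere (x = cos φ cos λ, y = cos φ sin λ, z = sin φ).
The central angle between the endpoints is δ = arccos(p₁·p₂) ≈ 1.794 rad (102.8°).
Interpolate at f = 5/6 with slerp weights a = sin((1−f)δ)/sin δ ≈ 0.302, b = sin(fδ)/sin δ ≈ 1.022.
p = a·p₁ + b·p₂ ≈ (0.047, -0.842, 0.538); φ = arcsin(p_z) ≈ 32.53°, λ = atan2(p_y, p_x) ≈ -86.81°.

≈ lat 33°N, lon 87°W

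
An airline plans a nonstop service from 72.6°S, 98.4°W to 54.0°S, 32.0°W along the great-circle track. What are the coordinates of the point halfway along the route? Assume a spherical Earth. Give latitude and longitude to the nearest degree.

≈ 67°S, 53°W

Write both endpoints as unit vectors p₁, p₂ with components (cos φ cos λ, cos φ sin λ, sin φ).
The central angle between the endpoints is δ = arccos(p₁·p₂) ≈ 0.569 rad (32.6°).
Interpolate at f = 1/2 with slerp weights a = sin((1−f)δ)/sin δ ≈ 0.521, b = sin(fδ)/sin δ ≈ 0.521.
p = a·p₁ + b·p₂ ≈ (0.237, -0.316, -0.919); φ = arcsin(p_z) ≈ -66.72°, λ = atan2(p_y, p_x) ≈ -53.17°.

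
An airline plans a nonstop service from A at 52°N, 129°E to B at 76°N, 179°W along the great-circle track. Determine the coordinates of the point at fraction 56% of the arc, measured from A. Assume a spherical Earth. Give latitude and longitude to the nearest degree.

Convert each endpoint to a unit vector on the sphere (x = cos φ cos λ, y = cos φ sin λ, z = sin φ).
The central angle between the endpoints is δ = arccos(p₁·p₂) ≈ 0.543 rad (31.1°).
Interpolate at f = 0.56 with slerp weights a = sin((1−f)δ)/sin δ ≈ 0.458, b = sin(fδ)/sin δ ≈ 0.579.
p = a·p₁ + b·p₂ ≈ (-0.318, 0.217, 0.923); φ = arcsin(p_z) ≈ 67.39°, λ = atan2(p_y, p_x) ≈ 145.70°.

≈ 67°N, 146°E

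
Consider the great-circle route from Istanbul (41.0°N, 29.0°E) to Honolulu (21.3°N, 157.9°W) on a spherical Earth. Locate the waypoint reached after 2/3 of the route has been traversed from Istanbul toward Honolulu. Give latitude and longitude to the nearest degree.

≈ 60°N, 165°W

Convert each endpoint to a unit vector on the sphere (x = cos φ cos λ, y = cos φ sin λ, z = sin φ).
The central angle between the endpoints is δ = arccos(p₁·p₂) ≈ 2.049 rad (117.4°).
Interpolate at f = 2/3 with slerp weights a = sin((1−f)δ)/sin δ ≈ 0.711, b = sin(fδ)/sin δ ≈ 1.102.
p = a·p₁ + b·p₂ ≈ (-0.483, -0.126, 0.867); φ = arcsin(p_z) ≈ 60.07°, λ = atan2(p_y, p_x) ≈ -165.32°.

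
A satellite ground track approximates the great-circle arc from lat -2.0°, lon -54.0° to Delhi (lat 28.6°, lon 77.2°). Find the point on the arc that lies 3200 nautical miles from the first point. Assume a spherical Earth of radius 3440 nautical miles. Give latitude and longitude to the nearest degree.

≈ lat 26°, lon -7°

Convert each endpoint to a unit vector on the sphere (x = cos φ cos λ, y = cos φ sin λ, z = sin φ).
The central angle between the endpoints is δ = arccos(p₁·p₂) ≈ 2.208 rad (126.5°). The total great-circle distance is δ·R ≈ 2.208 × 3440 ≈ 7594 nmi, so the target fraction is f = 3200/7594 ≈ 0.421.
Interpolate at f ≈ 0.421 with slerp weights a = sin((1−f)δ)/sin δ ≈ 1.191, b = sin(fδ)/sin δ ≈ 0.997.
p = a·p₁ + b·p₂ ≈ (0.893, -0.109, 0.436); φ = arcsin(p_z) ≈ 25.84°, λ = atan2(p_y, p_x) ≈ -6.95°.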